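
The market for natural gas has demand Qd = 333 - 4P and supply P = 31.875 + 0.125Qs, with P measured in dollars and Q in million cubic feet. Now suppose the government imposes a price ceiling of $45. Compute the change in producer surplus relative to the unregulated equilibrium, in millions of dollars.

Rearranging supply gives Qs = 8P - 255. In a free market, 333 - 4P = 8P - 255 gives the equilibrium P* = 49, Q* = 137.
Since 45 < 49, the ceiling is binding.
At P = 45: Qd = 333 - 4·45 = 153 and Qs = 8·45 - 255 = 105.
Producer surplus without the control is ½ · (49 - 31.875) · 137 = 1173.0625.
With the ceiling, producers sell 105 units at 45, so PS = ½ · (45 - 31.875) · 105 = 689.0625.
Change in producer surplus = 689.0625 - 1173.0625 = -484.

-484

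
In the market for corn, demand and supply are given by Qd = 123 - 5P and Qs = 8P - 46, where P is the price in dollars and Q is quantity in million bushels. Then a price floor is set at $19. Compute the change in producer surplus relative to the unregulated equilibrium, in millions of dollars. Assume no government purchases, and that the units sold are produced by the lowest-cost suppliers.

In a free market, 123 - 5P = 8P - 46 gives the equilibrium P* = 13, Q* = 58.
Since 19 > 13, the floor is binding.
At P = 19: Qd = 123 - 5·19 = 28 and Qs = 8·19 - 46 = 106.
Producer surplus without the control is ½ · (13 - 5.75) · 58 = 210.25.
With the floor, 28 units are sold at 19. The supply price at Q = 28 is 9.25, so PS = ½ · [(19 - 5.75) + (19 - 9.25)] · 28 = 322.
Change in producer surplus = 322 - 210.25 = 111.75.

111.75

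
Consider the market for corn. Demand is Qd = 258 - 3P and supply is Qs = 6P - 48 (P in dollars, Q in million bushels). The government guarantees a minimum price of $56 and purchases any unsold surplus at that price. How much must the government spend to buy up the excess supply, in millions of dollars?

In a free market, 258 - 3P = 6P - 48 gives the equilibrium P* = 34, Q* = 156.
Since 56 > 34, the floor is binding.
At P = 56: Qd = 258 - 3·56 = 90 and Qs = 6·56 - 48 = 288.
Surplus = Qs - Qd = 198.
Government expenditure = surplus × support price = 198 × 56 = 11088.

11088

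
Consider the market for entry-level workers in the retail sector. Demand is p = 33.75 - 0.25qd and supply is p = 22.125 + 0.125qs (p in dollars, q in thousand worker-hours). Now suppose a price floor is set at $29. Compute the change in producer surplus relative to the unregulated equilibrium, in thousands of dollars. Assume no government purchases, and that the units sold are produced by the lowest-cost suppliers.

48

Rearranging demand gives qd = 135 - 4p; rearranging supply gives qs = 8p - 177. Setting quantity demanded equal to quantity supplied, 135 - 4p = 8p - 177, gives p* = 26 and q* = 31.
The floor of 29 is above the equilibrium price 26, so it binds.
At p = 29: qd = 135 - 4·29 = 19 and qs = 8·29 - 177 = 55.
Producer surplus without the control is ½ · (26 - 22.125) · 31 = 60.0625.
With the floor, 19 units are sold at 29. The supply price at q = 19 is 24.5, so PS = ½ · [(29 - 22.125) + (29 - 24.5)] · 19 = 108.0625.
Change in producer surplus = 108.0625 - 60.0625 = 48.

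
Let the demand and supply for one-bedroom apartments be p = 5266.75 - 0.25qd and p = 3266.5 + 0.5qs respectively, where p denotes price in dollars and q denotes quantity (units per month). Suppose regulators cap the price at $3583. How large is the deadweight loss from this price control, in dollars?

1551433.5

Rearranging demand gives qd = 21067 - 4p; rearranging supply gives qs = 2p - 6533. Without the control the market clears where 21067 - 4p = 2p - 6533, i.e. p* = 4600 and q* = 2667.
Since 3583 < 4600, the ceiling is binding.
At p = 3583: qd = 21067 - 4·3583 = 6735 and qs = 2·3583 - 6533 = 633.
Quantity traded falls to 633. At q = 633 the demand price is (21067 - 633)/4 = 5108.5 and the supply price is (6533 + 633)/2 = 3583.
Deadweight loss = ½ · (5108.5 - 3583) · (2667 - 633) = ½ · 1525.5 · 2034 = 1551433.5.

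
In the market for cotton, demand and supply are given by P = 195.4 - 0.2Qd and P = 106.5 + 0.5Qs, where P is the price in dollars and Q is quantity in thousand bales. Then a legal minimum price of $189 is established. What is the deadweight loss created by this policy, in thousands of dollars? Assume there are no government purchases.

3158.75

Rearranging demand gives Qd = 977 - 5P; rearranging supply gives Qs = 2P - 213. Without the control the market clears where 977 - 5P = 2P - 213, i.e. P* = 170 and Q* = 127.
The floor of 189 is above the equilibrium price 170, so it binds.
At P = 189: Qd = 977 - 5·189 = 32 and Qs = 2·189 - 213 = 165.
Quantity traded falls to 32. At Q = 32 the demand price is (977 - 32)/5 = 189 and the supply price is (213 + 32)/2 = 122.5.
Deadweight loss = ½ · (189 - 122.5) · (127 - 32) = ½ · 66.5 · 95 = 3158.75.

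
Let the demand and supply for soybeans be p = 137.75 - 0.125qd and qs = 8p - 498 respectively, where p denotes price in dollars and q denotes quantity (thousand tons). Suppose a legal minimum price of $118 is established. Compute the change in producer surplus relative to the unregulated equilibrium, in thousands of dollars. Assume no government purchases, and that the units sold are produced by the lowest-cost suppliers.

Rearranging demand gives qd = 1102 - 8p. Without the control the market clears where 1102 - 8p = 8p - 498, i.e. p* = 100 and q* = 302.
Since 118 > 100, the floor is binding.
At p = 118: qd = 1102 - 8·118 = 158 and qs = 8·118 - 498 = 446.
Producer surplus without the control is ½ · (100 - 62.25) · 302 = 5700.25.
With the floor, 158 units are sold at 118. The supply price at q = 158 is 82, so PS = ½ · [(118 - 62.25) + (118 - 82)] · 158 = 7248.25.
Change in producer surplus = 7248.25 - 5700.25 = 1548.

1548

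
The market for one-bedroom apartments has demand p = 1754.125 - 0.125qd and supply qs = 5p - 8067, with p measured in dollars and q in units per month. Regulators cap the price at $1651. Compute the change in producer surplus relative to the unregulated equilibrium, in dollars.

-15214.5

Rearranging demand gives qd = 14033 - 8p. Without the control the market clears where 14033 - 8p = 5p - 8067, i.e. p* = 1700 and q* = 433.
Since 1651 < 1700, the ceiling is binding.
At p = 1651: qd = 14033 - 8·1651 = 825 and qs = 5·1651 - 8067 = 188.
Producer surplus without the control is ½ · (1700 - 1613.4) · 433 = 18748.9.
With the ceiling, producers sell 188 units at 1651, so PS = ½ · (1651 - 1613.4) · 188 = 3534.4.
Change in producer surplus = 3534.4 - 18748.9 = -15214.5.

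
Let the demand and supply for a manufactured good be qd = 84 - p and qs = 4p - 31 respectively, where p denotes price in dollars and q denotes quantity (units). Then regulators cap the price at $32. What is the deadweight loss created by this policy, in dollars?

Equilibrium: 84 - p = 4p - 31, so 115 = 5p and p* = 23, q* = 61.
Since 32 is above p* = 23, the ceiling does not bind and the free-market outcome prevails.
Since the control does not bind, no trades are prevented and deadweight loss is zero.

0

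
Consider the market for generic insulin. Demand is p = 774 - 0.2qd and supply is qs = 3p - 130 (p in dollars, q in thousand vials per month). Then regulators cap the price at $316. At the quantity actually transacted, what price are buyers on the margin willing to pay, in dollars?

610.4

Rearranging demand gives qd = 3870 - 5p. Without the control the market clears where 3870 - 5p = 3p - 130, i.e. p* = 500 and q* = 1370.
Since 316 < 500, the ceiling is binding.
At p = 316: qd = 3870 - 5·316 = 2290 and qs = 3·316 - 130 = 818.
Only 818 units reach the market. On the demand curve, the marginal buyer's willingness to pay at q = 818 is (3870 - 818)/5 = 610.4.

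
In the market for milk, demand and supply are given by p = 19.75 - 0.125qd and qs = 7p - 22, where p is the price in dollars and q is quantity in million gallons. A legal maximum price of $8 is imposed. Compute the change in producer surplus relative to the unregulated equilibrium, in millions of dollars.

Rearranging demand gives qd = 158 - 8p. Setting quantity demanded equal to quantity supplied, 158 - 8p = 7p - 22, gives p* = 12 and q* = 62.
Because the ceiling (8) lies below the market-clearing price, it is binding.
At p = 8: qd = 158 - 8·8 = 94 and qs = 7·8 - 22 = 34.
Producer surplus without the control is ½ · (12 - 22/7) · 62 = 1922/7.
With the ceiling, producers sell 34 units at 8, so PS = ½ · (8 - 22/7) · 34 = 578/7.
Change in producer surplus = 578/7 - 1922/7 = -192.

-192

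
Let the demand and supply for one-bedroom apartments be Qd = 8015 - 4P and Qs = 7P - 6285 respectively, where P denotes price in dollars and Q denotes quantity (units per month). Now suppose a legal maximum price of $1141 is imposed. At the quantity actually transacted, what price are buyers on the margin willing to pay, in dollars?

Equilibrium: 8015 - 4P = 7P - 6285, so 14300 = 11P and P* = 1300, Q* = 2815.
Since 1141 < 1300, the ceiling is binding.
At P = 1141: Qd = 8015 - 4·1141 = 3451 and Qs = 7·1141 - 6285 = 1702.
Only 1702 units reach the market. On the demand curve, the marginal buyer's willingness to pay at Q = 1702 is (8015 - 1702)/4 = 1578.25.

1578.25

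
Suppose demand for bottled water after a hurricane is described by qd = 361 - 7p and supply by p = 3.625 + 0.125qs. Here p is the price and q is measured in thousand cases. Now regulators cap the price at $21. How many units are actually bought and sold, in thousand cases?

Rearranging supply gives qs = 8p - 29. Setting quantity demanded equal to quantity supplied, 361 - 7p = 8p - 29, gives p* = 26 and q* = 179.
The ceiling of 21 is below the equilibrium price 26, so it binds.
At p = 21: qd = 361 - 7·21 = 214 and qs = 8·21 - 29 = 139.
The quantity actually transacted is the short side, supply: 139.

139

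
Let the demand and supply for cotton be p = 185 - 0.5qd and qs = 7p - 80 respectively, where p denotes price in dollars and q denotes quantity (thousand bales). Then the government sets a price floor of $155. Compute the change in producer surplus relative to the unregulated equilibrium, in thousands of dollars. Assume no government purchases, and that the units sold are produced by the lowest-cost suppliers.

3150

Rearranging demand gives qd = 370 - 2p. Equilibrium: 370 - 2p = 7p - 80, so 450 = 9p and p* = 50, q* = 270.
Because the floor (155) lies above the market-clearing price, it is binding.
At p = 155: qd = 370 - 2·155 = 60 and qs = 7·155 - 80 = 1005.
Producer surplus without the control is ½ · (50 - 80/7) · 270 = 36450/7.
With the floor, 60 units are sold at 155. The supply price at q = 60 is 20, so PS = ½ · [(155 - 80/7) + (155 - 20)] · 60 = 58500/7.
Change in producer surplus = 58500/7 - 36450/7 = 3150.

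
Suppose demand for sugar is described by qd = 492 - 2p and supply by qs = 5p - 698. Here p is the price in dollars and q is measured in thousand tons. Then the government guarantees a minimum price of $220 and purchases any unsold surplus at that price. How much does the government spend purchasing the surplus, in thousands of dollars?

In a free market, 492 - 2p = 5p - 698 gives the equilibrium p* = 170, q* = 152.
Because the floor (220) lies above the market-clearing price, it is binding.
At p = 220: qd = 492 - 2·220 = 52 and qs = 5·220 - 698 = 402.
Surplus = qs - qd = 350.
Government expenditure = surplus × support price = 350 × 220 = 77000.

77000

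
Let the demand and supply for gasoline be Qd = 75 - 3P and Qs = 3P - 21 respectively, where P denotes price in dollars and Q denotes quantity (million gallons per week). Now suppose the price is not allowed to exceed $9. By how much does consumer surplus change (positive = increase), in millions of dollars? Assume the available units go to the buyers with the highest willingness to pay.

-31.5

Without the control the market clears where 75 - 3P = 3P - 21, i.e. P* = 16 and Q* = 27.
Since 9 < 16, the ceiling is binding.
At P = 9: Qd = 75 - 3·9 = 48 and Qs = 3·9 - 21 = 6.
Consumer surplus without the control is ½ · (25 - 16) · 27 = 121.5.
With the ceiling, 6 units are sold at 9 (assume they go to the highest-value buyers). The demand price at Q = 6 is 23, so CS = ½ · [(25 - 9) + (23 - 9)] · 6 = 90.
Change in consumer surplus = 90 - 121.5 = -31.5.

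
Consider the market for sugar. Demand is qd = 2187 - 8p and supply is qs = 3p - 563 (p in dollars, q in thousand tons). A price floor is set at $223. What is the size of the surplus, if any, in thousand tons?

Equilibrium: 2187 - 8p = 3p - 563, so 2750 = 11p and p* = 250, q* = 187.
Since 223 is below p* = 250, the floor does not bind and the free-market outcome prevails.
Since the control does not bind, there is no surplus.

0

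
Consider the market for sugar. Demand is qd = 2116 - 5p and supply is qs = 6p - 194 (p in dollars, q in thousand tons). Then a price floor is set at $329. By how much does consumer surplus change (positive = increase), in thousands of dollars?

-91451.5

Setting quantity demanded equal to quantity supplied, 2116 - 5p = 6p - 194, gives p* = 210 and q* = 1066.
Because the floor (329) lies above the market-clearing price, it is binding.
At p = 329: qd = 2116 - 5·329 = 471 and qs = 6·329 - 194 = 1780.
Consumer surplus without the control is ½ · (423.2 - 210) · 1066 = 113635.6.
With the floor, consumers buy 471 units at 329, so CS = ½ · (423.2 - 329) · 471 = 22184.1.
Change in consumer surplus = 22184.1 - 113635.6 = -91451.5.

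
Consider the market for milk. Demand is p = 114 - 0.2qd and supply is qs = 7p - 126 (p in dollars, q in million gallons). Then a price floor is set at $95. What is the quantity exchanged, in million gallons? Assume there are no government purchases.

Rearranging demand gives qd = 570 - 5p. Setting quantity demanded equal to quantity supplied, 570 - 5p = 7p - 126, gives p* = 58 and q* = 280.
Because the floor (95) lies above the market-clearing price, it is binding.
At p = 95: qd = 570 - 5·95 = 95 and qs = 7·95 - 126 = 539.
The quantity actually transacted is the short side, demand: 95.

95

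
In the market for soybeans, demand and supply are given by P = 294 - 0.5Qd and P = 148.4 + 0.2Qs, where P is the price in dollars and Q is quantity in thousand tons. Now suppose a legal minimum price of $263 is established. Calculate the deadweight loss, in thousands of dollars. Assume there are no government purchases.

Rearranging demand gives Qd = 588 - 2P; rearranging supply gives Qs = 5P - 742. Without the control the market clears where 588 - 2P = 5P - 742, i.e. P* = 190 and Q* = 208.
Because the floor (263) lies above the market-clearing price, it is binding.
At P = 263: Qd = 588 - 2·263 = 62 and Qs = 5·263 - 742 = 573.
Quantity traded falls to 62. At Q = 62 the demand price is (588 - 62)/2 = 263 and the supply price is (742 + 62)/5 = 160.8.
Deadweight loss = ½ · (263 - 160.8) · (208 - 62) = ½ · 102.2 · 146 = 7460.6.

7460.6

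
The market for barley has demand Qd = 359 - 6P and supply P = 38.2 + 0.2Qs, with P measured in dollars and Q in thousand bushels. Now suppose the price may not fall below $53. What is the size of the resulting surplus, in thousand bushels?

33

Rearranging supply gives Qs = 5P - 191. Without the control the market clears where 359 - 6P = 5P - 191, i.e. P* = 50 and Q* = 59.
Since 53 > 50, the floor is binding.
At P = 53: Qd = 359 - 6·53 = 41 and Qs = 5·53 - 191 = 74.
Surplus = Qs - Qd = 74 - 41 = 33.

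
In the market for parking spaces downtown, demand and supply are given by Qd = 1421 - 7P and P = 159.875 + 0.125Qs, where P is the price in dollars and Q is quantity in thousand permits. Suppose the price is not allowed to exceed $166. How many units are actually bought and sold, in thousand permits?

49

Rearranging supply gives Qs = 8P - 1279. Setting quantity demanded equal to quantity supplied, 1421 - 7P = 8P - 1279, gives P* = 180 and Q* = 161.
Because the ceiling (166) lies below the market-clearing price, it is binding.
At P = 166: Qd = 1421 - 7·166 = 259 and Qs = 8·166 - 1279 = 49.
The quantity actually transacted is the short side, supply: 49.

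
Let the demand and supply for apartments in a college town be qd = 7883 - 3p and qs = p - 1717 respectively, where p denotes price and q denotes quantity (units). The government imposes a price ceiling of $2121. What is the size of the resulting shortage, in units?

1116

Without the control the market clears where 7883 - 3p = p - 1717, i.e. p* = 2400 and q* = 683.
Since 2121 < 2400, the ceiling is binding.
At p = 2121: qd = 7883 - 3·2121 = 1520 and qs = 2121 - 1717 = 404.
Shortage = qd - qs = 1520 - 404 = 1116.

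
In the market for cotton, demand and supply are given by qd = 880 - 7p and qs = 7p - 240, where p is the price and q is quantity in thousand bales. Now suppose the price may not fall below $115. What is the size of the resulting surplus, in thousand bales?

Setting quantity demanded equal to quantity supplied, 880 - 7p = 7p - 240, gives p* = 80 and q* = 320.
Since 115 > 80, the floor is binding.
At p = 115: qd = 880 - 7·115 = 75 and qs = 7·115 - 240 = 565.
Surplus = qs - qd = 565 - 75 = 490.

490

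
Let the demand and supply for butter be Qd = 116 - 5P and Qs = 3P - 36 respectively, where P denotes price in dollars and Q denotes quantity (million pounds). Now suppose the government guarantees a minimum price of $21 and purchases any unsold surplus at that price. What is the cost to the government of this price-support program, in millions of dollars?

336

Without the control the market clears where 116 - 5P = 3P - 36, i.e. P* = 19 and Q* = 21.
The floor of 21 is above the equilibrium price 19, so it binds.
At P = 21: Qd = 116 - 5·21 = 11 and Qs = 3·21 - 36 = 27.
Surplus = Qs - Qd = 16.
Government expenditure = surplus × support price = 16 × 21 = 336.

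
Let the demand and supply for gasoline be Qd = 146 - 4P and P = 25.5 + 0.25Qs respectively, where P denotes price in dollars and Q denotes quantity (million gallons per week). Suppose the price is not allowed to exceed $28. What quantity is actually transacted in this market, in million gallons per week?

Rearranging supply gives Qs = 4P - 102. Without the control the market clears where 146 - 4P = 4P - 102, i.e. P* = 31 and Q* = 22.
The ceiling of 28 is below the equilibrium price 31, so it binds.
At P = 28: Qd = 146 - 4·28 = 34 and Qs = 4·28 - 102 = 10.
The quantity actually transacted is the short side, supply: 10.

10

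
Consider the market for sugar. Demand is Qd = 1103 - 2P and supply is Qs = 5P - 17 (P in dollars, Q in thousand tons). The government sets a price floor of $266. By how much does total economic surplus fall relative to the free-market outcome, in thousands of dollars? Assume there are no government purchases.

Setting quantity demanded equal to quantity supplied, 1103 - 2P = 5P - 17, gives P* = 160 and Q* = 783.
Because the floor (266) lies above the market-clearing price, it is binding.
At P = 266: Qd = 1103 - 2·266 = 571 and Qs = 5·266 - 17 = 1313.
Quantity traded falls to 571. At Q = 571 the demand price is (1103 - 571)/2 = 266 and the supply price is (17 + 571)/5 = 117.6.
Deadweight loss = ½ · (266 - 117.6) · (783 - 571) = ½ · 148.4 · 212 = 15730.4.

15730.4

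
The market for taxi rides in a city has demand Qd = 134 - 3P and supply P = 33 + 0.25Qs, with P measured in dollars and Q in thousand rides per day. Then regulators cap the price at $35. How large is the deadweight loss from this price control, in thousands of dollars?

42

Rearranging supply gives Qs = 4P - 132. In a free market, 134 - 3P = 4P - 132 gives the equilibrium P* = 38, Q* = 20.
The ceiling of 35 is below the equilibrium price 38, so it binds.
At P = 35: Qd = 134 - 3·35 = 29 and Qs = 4·35 - 132 = 8.
Quantity traded falls to 8. At Q = 8 the demand price is (134 - 8)/3 = 42 and the supply price is (132 + 8)/4 = 35.
Deadweight loss = ½ · (42 - 35) · (20 - 8) = ½ · 7 · 12 = 42.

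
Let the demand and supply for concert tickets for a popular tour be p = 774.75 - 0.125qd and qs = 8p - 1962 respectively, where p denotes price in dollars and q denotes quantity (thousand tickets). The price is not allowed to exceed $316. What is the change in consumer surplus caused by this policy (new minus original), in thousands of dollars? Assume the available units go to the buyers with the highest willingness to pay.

-40740

Rearranging demand gives qd = 6198 - 8p. Equilibrium: 6198 - 8p = 8p - 1962, so 8160 = 16p and p* = 510, q* = 2118.
Since 316 < 510, the ceiling is binding.
At p = 316: qd = 6198 - 8·316 = 3670 and qs = 8·316 - 1962 = 566.
Consumer surplus without the control is ½ · (774.75 - 510) · 2118 = 280370.25.
With the ceiling, 566 units are sold at 316 (assume they go to the highest-value buyers). The demand price at q = 566 is 704, so CS = ½ · [(774.75 - 316) + (704 - 316)] · 566 = 239630.25.
Change in consumer surplus = 239630.25 - 280370.25 = -40740.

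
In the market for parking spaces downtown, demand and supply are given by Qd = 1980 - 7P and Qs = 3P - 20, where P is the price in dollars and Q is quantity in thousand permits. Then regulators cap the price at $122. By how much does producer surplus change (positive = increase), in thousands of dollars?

-36114

Without the control the market clears where 1980 - 7P = 3P - 20, i.e. P* = 200 and Q* = 580.
The ceiling of 122 is below the equilibrium price 200, so it binds.
At P = 122: Qd = 1980 - 7·122 = 1126 and Qs = 3·122 - 20 = 346.
Producer surplus without the control is ½ · (200 - 20/3) · 580 = 168200/3.
With the ceiling, producers sell 346 units at 122, so PS = ½ · (122 - 20/3) · 346 = 59858/3.
Change in producer surplus = 59858/3 - 168200/3 = -36114.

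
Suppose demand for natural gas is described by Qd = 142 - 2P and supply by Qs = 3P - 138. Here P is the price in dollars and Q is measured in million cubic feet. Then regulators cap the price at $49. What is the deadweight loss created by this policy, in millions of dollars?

183.75

Equilibrium: 142 - 2P = 3P - 138, so 280 = 5P and P* = 56, Q* = 30.
Since 49 < 56, the ceiling is binding.
At P = 49: Qd = 142 - 2·49 = 44 and Qs = 3·49 - 138 = 9.
Quantity traded falls to 9. At Q = 9 the demand price is (142 - 9)/2 = 66.5 and the supply price is (138 + 9)/3 = 49.
Deadweight loss = ½ · (66.5 - 49) · (30 - 9) = ½ · 17.5 · 21 = 183.75.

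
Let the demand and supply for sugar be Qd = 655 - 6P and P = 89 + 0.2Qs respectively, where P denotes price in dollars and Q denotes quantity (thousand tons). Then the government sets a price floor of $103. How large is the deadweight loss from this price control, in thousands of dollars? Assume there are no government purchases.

Rearranging supply gives Qs = 5P - 445. Equilibrium: 655 - 6P = 5P - 445, so 1100 = 11P and P* = 100, Q* = 55.
The floor of 103 is above the equilibrium price 100, so it binds.
At P = 103: Qd = 655 - 6·103 = 37 and Qs = 5·103 - 445 = 70.
Quantity traded falls to 37. At Q = 37 the demand price is (655 - 37)/6 = 103 and the supply price is (445 + 37)/5 = 96.4.
Deadweight loss = ½ · (103 - 96.4) · (55 - 37) = ½ · 6.6 · 18 = 59.4.

59.4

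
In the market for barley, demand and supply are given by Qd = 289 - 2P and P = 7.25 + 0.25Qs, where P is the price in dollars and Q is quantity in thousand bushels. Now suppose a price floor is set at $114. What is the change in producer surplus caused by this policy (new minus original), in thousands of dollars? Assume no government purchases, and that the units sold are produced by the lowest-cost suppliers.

1860.5

Rearranging supply gives Qs = 4P - 29. Setting quantity demanded equal to quantity supplied, 289 - 2P = 4P - 29, gives P* = 53 and Q* = 183.
Because the floor (114) lies above the market-clearing price, it is binding.
At P = 114: Qd = 289 - 2·114 = 61 and Qs = 4·114 - 29 = 427.
Producer surplus without the control is ½ · (53 - 7.25) · 183 = 4186.125.
With the floor, 61 units are sold at 114. The supply price at Q = 61 is 22.5, so PS = ½ · [(114 - 7.25) + (114 - 22.5)] · 61 = 6046.625.
Change in producer surplus = 6046.625 - 4186.125 = 1860.5.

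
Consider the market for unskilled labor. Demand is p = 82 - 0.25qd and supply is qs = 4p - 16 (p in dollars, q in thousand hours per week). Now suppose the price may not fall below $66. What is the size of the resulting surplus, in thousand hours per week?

184

Rearranging demand gives qd = 328 - 4p. Without the control the market clears where 328 - 4p = 4p - 16, i.e. p* = 43 and q* = 156.
The floor of 66 is above the equilibrium price 43, so it binds.
At p = 66: qd = 328 - 4·66 = 64 and qs = 4·66 - 16 = 248.
Surplus = qs - qd = 248 - 64 = 184.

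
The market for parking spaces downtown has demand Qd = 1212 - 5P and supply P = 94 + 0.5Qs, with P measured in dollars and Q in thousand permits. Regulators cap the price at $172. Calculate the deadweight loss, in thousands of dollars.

1097.6

Rearranging supply gives Qs = 2P - 188. In a free market, 1212 - 5P = 2P - 188 gives the equilibrium P* = 200, Q* = 212.
The ceiling of 172 is below the equilibrium price 200, so it binds.
At P = 172: Qd = 1212 - 5·172 = 352 and Qs = 2·172 - 188 = 156.
Quantity traded falls to 156. At Q = 156 the demand price is (1212 - 156)/5 = 211.2 and the supply price is (188 + 156)/2 = 172.
Deadweight loss = ½ · (211.2 - 172) · (212 - 156) = ½ · 39.2 · 56 = 1097.6.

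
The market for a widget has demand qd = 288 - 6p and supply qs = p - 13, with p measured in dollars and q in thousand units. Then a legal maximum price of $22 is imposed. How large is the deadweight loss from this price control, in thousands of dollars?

Equilibrium: 288 - 6p = p - 13, so 301 = 7p and p* = 43, q* = 30.
Because the ceiling (22) lies below the market-clearing price, it is binding.
At p = 22: qd = 288 - 6·22 = 156 and qs = 22 - 13 = 9.
Quantity traded falls to 9. At q = 9 the demand price is (288 - 9)/6 = 46.5 and the supply price is 13 + 9 = 22.
Deadweight loss = ½ · (46.5 - 22) · (30 - 9) = ½ · 24.5 · 21 = 257.25.

257.25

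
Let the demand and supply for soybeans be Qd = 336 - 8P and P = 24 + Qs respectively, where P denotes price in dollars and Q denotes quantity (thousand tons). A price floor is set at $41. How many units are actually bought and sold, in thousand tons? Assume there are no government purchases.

8

Rearranging supply gives Qs = P - 24. Setting quantity demanded equal to quantity supplied, 336 - 8P = P - 24, gives P* = 40 and Q* = 16.
The floor of 41 is above the equilibrium price 40, so it binds.
At P = 41: Qd = 336 - 8·41 = 8 and Qs = 41 - 24 = 17.
The quantity actually transacted is the short side, demand: 8.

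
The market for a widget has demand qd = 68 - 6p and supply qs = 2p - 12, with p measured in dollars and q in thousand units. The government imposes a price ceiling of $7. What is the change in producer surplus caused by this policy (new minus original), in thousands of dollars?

-15

Setting quantity demanded equal to quantity supplied, 68 - 6p = 2p - 12, gives p* = 10 and q* = 8.
Because the ceiling (7) lies below the market-clearing price, it is binding.
At p = 7: qd = 68 - 6·7 = 26 and qs = 2·7 - 12 = 2.
Producer surplus without the control is ½ · (10 - 6) · 8 = 16.
With the ceiling, producers sell 2 units at 7, so PS = ½ · (7 - 6) · 2 = 1.
Change in producer surplus = 1 - 16 = -15.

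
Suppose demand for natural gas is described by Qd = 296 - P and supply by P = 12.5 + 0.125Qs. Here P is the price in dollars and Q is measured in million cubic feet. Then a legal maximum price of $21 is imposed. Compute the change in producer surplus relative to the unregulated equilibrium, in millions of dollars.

-3680

Rearranging supply gives Qs = 8P - 100. In a free market, 296 - P = 8P - 100 gives the equilibrium P* = 44, Q* = 252.
The ceiling of 21 is below the equilibrium price 44, so it binds.
At P = 21: Qd = 296 - 21 = 275 and Qs = 8·21 - 100 = 68.
Producer surplus without the control is ½ · (44 - 12.5) · 252 = 3969.
With the ceiling, producers sell 68 units at 21, so PS = ½ · (21 - 12.5) · 68 = 289.
Change in producer surplus = 289 - 3969 = -3680.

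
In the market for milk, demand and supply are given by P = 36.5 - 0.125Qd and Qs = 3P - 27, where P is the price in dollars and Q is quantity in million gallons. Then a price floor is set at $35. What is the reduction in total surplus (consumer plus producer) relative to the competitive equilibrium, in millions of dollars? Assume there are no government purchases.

528

Rearranging demand gives Qd = 292 - 8P. Setting quantity demanded equal to quantity supplied, 292 - 8P = 3P - 27, gives P* = 29 and Q* = 60.
Since 35 > 29, the floor is binding.
At P = 35: Qd = 292 - 8·35 = 12 and Qs = 3·35 - 27 = 78.
Quantity traded falls to 12. At Q = 12 the demand price is (292 - 12)/8 = 35 and the supply price is (27 + 12)/3 = 13.
Deadweight loss = ½ · (35 - 13) · (60 - 12) = ½ · 22 · 48 = 528.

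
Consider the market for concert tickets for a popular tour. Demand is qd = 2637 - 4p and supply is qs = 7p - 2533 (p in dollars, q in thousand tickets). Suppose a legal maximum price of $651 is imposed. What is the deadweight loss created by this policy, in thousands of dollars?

In a free market, 2637 - 4p = 7p - 2533 gives the equilibrium p* = 470, q* = 757.
Since 651 is above p* = 470, the ceiling does not bind and the free-market outcome prevails.
Since the control does not bind, no trades are prevented and deadweight loss is zero.

0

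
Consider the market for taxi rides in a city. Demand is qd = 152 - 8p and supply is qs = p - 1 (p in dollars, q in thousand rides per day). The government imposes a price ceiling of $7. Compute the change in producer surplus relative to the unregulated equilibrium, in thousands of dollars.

-110

In a free market, 152 - 8p = p - 1 gives the equilibrium p* = 17, q* = 16.
Because the ceiling (7) lies below the market-clearing price, it is binding.
At p = 7: qd = 152 - 8·7 = 96 and qs = 7 - 1 = 6.
Producer surplus without the control is ½ · (17 - 1) · 16 = 128.
With the ceiling, producers sell 6 units at 7, so PS = ½ · (7 - 1) · 6 = 18.
Change in producer surplus = 18 - 128 = -110.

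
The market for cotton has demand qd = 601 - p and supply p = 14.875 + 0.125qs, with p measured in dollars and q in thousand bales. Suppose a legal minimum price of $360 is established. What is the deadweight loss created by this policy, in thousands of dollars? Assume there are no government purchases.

Rearranging supply gives qs = 8p - 119. Setting quantity demanded equal to quantity supplied, 601 - p = 8p - 119, gives p* = 80 and q* = 521.
The floor of 360 is above the equilibrium price 80, so it binds.
At p = 360: qd = 601 - 360 = 241 and qs = 8·360 - 119 = 2761.
Quantity traded falls to 241. At q = 241 the demand price is 601 - 241 = 360 and the supply price is (119 + 241)/8 = 45.
Deadweight loss = ½ · (360 - 45) · (521 - 241) = ½ · 315 · 280 = 44100.

44100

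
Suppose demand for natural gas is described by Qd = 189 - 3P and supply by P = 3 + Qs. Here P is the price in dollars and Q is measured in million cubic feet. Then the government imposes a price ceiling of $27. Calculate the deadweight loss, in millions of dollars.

294

Rearranging supply gives Qs = P - 3. Without the control the market clears where 189 - 3P = P - 3, i.e. P* = 48 and Q* = 45.
Since 27 < 48, the ceiling is binding.
At P = 27: Qd = 189 - 3·27 = 108 and Qs = 27 - 3 = 24.
Quantity traded falls to 24. At Q = 24 the demand price is (189 - 24)/3 = 55 and the supply price is 3 + 24 = 27.
Deadweight loss = ½ · (55 - 27) · (45 - 24) = ½ · 28 · 21 = 294.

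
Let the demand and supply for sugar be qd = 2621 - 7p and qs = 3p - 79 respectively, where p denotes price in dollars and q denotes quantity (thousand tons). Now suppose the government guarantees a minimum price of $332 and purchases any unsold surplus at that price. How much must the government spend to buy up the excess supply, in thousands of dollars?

205840

Without the control the market clears where 2621 - 7p = 3p - 79, i.e. p* = 270 and q* = 731.
Because the floor (332) lies above the market-clearing price, it is binding.
At p = 332: qd = 2621 - 7·332 = 297 and qs = 3·332 - 79 = 917.
Surplus = qs - qd = 620.
Government expenditure = surplus × support price = 620 × 332 = 205840.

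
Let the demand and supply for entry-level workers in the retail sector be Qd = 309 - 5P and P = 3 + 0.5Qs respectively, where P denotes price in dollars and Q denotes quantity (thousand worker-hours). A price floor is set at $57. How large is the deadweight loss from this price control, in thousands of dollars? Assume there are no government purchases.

1260

Rearranging supply gives Qs = 2P - 6. Without the control the market clears where 309 - 5P = 2P - 6, i.e. P* = 45 and Q* = 84.
Since 57 > 45, the floor is binding.
At P = 57: Qd = 309 - 5·57 = 24 and Qs = 2·57 - 6 = 108.
Quantity traded falls to 24. At Q = 24 the demand price is (309 - 24)/5 = 57 and the supply price is (6 + 24)/2 = 15.
Deadweight loss = ½ · (57 - 15) · (84 - 24) = ½ · 42 · 60 = 1260.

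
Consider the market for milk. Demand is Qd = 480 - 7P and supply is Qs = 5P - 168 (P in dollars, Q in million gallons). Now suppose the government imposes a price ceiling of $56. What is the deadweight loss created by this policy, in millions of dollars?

0

Equilibrium: 480 - 7P = 5P - 168, so 648 = 12P and P* = 54, Q* = 102.
The ceiling of 56 is above the equilibrium price 54, so it is not binding; the market clears at P* = 54, Q* = 102.
Since the control does not bind, no trades are prevented and deadweight loss is zero.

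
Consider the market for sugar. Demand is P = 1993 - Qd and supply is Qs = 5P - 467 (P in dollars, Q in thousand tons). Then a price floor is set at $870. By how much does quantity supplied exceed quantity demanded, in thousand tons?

2760

Rearranging demand gives Qd = 1993 - P. Equilibrium: 1993 - P = 5P - 467, so 2460 = 6P and P* = 410, Q* = 1583.
Because the floor (870) lies above the market-clearing price, it is binding.
At P = 870: Qd = 1993 - 870 = 1123 and Qs = 5·870 - 467 = 3883.
Surplus = Qs - Qd = 3883 - 1123 = 2760.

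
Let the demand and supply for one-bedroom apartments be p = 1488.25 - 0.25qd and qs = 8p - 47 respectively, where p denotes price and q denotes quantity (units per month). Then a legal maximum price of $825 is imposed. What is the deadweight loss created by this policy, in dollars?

Rearranging demand gives qd = 5953 - 4p. Setting quantity demanded equal to quantity supplied, 5953 - 4p = 8p - 47, gives p* = 500 and q* = 3953.
The ceiling of 825 is above the equilibrium price 500, so it is not binding; the market clears at p* = 500, q* = 3953.
Since the control does not bind, no trades are prevented and deadweight loss is zero.

0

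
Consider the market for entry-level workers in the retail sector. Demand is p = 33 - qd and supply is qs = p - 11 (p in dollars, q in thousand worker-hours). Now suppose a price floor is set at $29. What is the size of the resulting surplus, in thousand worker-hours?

14

Rearranging demand gives qd = 33 - p. Equilibrium: 33 - p = p - 11, so 44 = 2p and p* = 22, q* = 11.
The floor of 29 is above the equilibrium price 22, so it binds.
At p = 29: qd = 33 - 29 = 4 and qs = 29 - 11 = 18.
Surplus = qs - qd = 18 - 4 = 14.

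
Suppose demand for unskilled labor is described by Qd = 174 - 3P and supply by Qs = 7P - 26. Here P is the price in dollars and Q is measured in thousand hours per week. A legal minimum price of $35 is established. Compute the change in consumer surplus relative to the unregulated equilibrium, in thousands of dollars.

-1372.5

In a free market, 174 - 3P = 7P - 26 gives the equilibrium P* = 20, Q* = 114.
The floor of 35 is above the equilibrium price 20, so it binds.
At P = 35: Qd = 174 - 3·35 = 69 and Qs = 7·35 - 26 = 219.
Consumer surplus without the control is ½ · (58 - 20) · 114 = 2166.
With the floor, consumers buy 69 units at 35, so CS = ½ · (58 - 35) · 69 = 793.5.
Change in consumer surplus = 793.5 - 2166 = -1372.5.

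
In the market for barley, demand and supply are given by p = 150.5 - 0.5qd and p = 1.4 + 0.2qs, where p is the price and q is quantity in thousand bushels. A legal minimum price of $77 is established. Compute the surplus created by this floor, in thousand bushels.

Rearranging demand gives qd = 301 - 2p; rearranging supply gives qs = 5p - 7. Without the control the market clears where 301 - 2p = 5p - 7, i.e. p* = 44 and q* = 213.
Since 77 > 44, the floor is binding.
At p = 77: qd = 301 - 2·77 = 147 and qs = 5·77 - 7 = 378.
Surplus = qs - qd = 378 - 147 = 231.

231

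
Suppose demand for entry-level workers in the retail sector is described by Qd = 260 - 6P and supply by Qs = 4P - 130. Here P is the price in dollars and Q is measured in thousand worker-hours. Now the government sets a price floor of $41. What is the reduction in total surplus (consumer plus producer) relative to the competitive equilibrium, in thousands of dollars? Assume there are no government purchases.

30

Setting quantity demanded equal to quantity supplied, 260 - 6P = 4P - 130, gives P* = 39 and Q* = 26.
The floor of 41 is above the equilibrium price 39, so it binds.
At P = 41: Qd = 260 - 6·41 = 14 and Qs = 4·41 - 130 = 34.
Quantity traded falls to 14. At Q = 14 the demand price is (260 - 14)/6 = 41 and the supply price is (130 + 14)/4 = 36.
Deadweight loss = ½ · (41 - 36) · (26 - 14) = ½ · 5 · 12 = 30.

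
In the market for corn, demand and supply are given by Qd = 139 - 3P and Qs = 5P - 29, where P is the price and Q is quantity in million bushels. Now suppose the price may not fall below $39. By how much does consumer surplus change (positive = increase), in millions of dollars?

Setting quantity demanded equal to quantity supplied, 139 - 3P = 5P - 29, gives P* = 21 and Q* = 76.
Because the floor (39) lies above the market-clearing price, it is binding.
At P = 39: Qd = 139 - 3·39 = 22 and Qs = 5·39 - 29 = 166.
Consumer surplus without the control is ½ · (139/3 - 21) · 76 = 2888/3.
With the floor, consumers buy 22 units at 39, so CS = ½ · (139/3 - 39) · 22 = 242/3.
Change in consumer surplus = 242/3 - 2888/3 = -882.

-882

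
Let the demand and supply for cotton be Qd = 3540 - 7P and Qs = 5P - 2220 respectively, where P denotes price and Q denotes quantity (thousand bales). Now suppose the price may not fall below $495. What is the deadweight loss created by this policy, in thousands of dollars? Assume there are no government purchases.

Equilibrium: 3540 - 7P = 5P - 2220, so 5760 = 12P and P* = 480, Q* = 180.
Because the floor (495) lies above the market-clearing price, it is binding.
At P = 495: Qd = 3540 - 7·495 = 75 and Qs = 5·495 - 2220 = 255.
Quantity traded falls to 75. At Q = 75 the demand price is (3540 - 75)/7 = 495 and the supply price is (2220 + 75)/5 = 459.
Deadweight loss = ½ · (495 - 459) · (180 - 75) = ½ · 36 · 105 = 1890.

1890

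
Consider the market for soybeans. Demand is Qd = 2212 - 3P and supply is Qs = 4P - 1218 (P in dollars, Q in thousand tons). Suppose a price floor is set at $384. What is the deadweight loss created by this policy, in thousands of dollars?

In a free market, 2212 - 3P = 4P - 1218 gives the equilibrium P* = 490, Q* = 742.
Since 384 is below P* = 490, the floor does not bind and the free-market outcome prevails.
Since the control does not bind, no trades are prevented and deadweight loss is zero.

0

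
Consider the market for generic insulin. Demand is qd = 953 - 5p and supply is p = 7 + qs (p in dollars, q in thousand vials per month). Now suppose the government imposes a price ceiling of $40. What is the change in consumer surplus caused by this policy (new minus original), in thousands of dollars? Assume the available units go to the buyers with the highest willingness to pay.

2520

Rearranging supply gives qs = p - 7. In a free market, 953 - 5p = p - 7 gives the equilibrium p* = 160, q* = 153.
The ceiling of 40 is below the equilibrium price 160, so it binds.
At p = 40: qd = 953 - 5·40 = 753 and qs = 40 - 7 = 33.
Consumer surplus without the control is ½ · (190.6 - 160) · 153 = 2340.9.
With the ceiling, 33 units are sold at 40 (assume they go to the highest-value buyers). The demand price at q = 33 is 184, so CS = ½ · [(190.6 - 40) + (184 - 40)] · 33 = 4860.9.
Change in consumer surplus = 4860.9 - 2340.9 = 2520.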